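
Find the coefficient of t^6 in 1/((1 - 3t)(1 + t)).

Partial fractions give a closed form: a_n = (3/4)·3^n + (1/4)·(-1)^n.
At n = 6: a_6 = 547.

547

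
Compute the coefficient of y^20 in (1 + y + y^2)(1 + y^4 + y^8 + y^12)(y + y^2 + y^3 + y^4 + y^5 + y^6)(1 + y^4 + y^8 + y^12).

13

(1 + y + y^2) has coefficients 1,1,1 for degrees 0…2.
(1 + y^4 + y^8 + y^12) has coefficients 1,0,0,0,1,0,0,0,1,0,0,0,1,0,0,0,0,0,0,0,0 for degrees 0…20.
Multiplying by (y + y^2 + y^3 + y^4 + y^5 + y^6) gives running coefficients 0,1,1,1,1,2,2,1,1,2,2,1,1,2,2,1,1,1,1,0,0 for degrees 0…20.
Finally multiplying by (1 + y^4 + y^8 + y^12), the product of all factors after the first has coefficients 0,1,1,1,1,3,3,2,2,5,5,3,3,7,7,4,4,7,7,3,3 for degrees 0…20.
[y^20] = 1·3 + 1·3 + 1·7 = 13.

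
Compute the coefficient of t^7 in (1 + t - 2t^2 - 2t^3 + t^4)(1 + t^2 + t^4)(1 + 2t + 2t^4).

-6

(1 + t - 2t^2 - 2t^3 + t^4) has coefficients 1,1,-2,-2,1 for degrees 0…4.
(1 + t^2 + t^4) has coefficients 1,0,1,0,1,0,0,0 for degrees 0…7.
Finally multiplying by (1 + 2t + 2t^4), the product of all factors after the first has coefficients 1,2,1,2,3,2,2,0 for degrees 0…7.
[t^7] = 1·0 + 1·2 − 2·2 − 2·3 + 1·2 = -6.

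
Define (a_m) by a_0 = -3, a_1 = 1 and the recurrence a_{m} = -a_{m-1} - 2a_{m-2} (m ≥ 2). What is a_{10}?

The ordinary generating function has denominator 1 + y + 2y^2.
Iterating the recurrence: a_0,…,a_{10} = -3, 1, 5, -7, -3, 17, -11, -23, 45, 1, -91.

-91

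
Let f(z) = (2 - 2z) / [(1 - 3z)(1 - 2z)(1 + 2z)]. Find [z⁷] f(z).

The denominator gives the recurrence a_n = 3a_(n−1) + 4a_(n−2) − 12a_(n−3) for n ≥ 3; the numerator fixes a_0 = 2, a_1 = 4, a_2 = 20.
Iterating: 2, 4, 20, 52, 188, 532, 1724, 5044, so a_7 = 5044.

5044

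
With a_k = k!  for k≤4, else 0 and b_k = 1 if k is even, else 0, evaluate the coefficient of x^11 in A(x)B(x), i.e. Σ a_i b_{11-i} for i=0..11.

7

Write out a_i and b_{11-i} for i = 0,…,11 and sum the products.
Σ = 1·0 + 1·1 + 2·0 + 6·1 + 24·0 + 0·1 + 0·0 + 0·1 + 0·0 + 0·1 + 0·0 + 0·1 = 7.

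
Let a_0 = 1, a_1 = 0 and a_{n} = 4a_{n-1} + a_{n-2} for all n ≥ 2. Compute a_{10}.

98209

The ordinary generating function has denominator 1 - 4x - x^2.
Iterating the recurrence: a_0,…,a_{10} = 1, 0, 1, 4, 17, 72, 305, 1292, 5473, 23184, 98209.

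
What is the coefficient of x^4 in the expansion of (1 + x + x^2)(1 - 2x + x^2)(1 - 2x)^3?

15

(1 + x + x^2) has coefficients 1,1,1 for degrees 0…2.
(1 - 2x + x^2) has coefficients 1,-2,1,0,0 for degrees 0…4.
Finally multiplying by (1 - 2x)^3, the product of all factors after the first has coefficients 1,-8,25,-38,28 for degrees 0…4.
[x^4] = 1·28 + 1·(-38) + 1·25 = 15.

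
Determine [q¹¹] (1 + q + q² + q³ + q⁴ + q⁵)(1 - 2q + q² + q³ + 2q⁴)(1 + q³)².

9

(1 + q + q² + q³ + q⁴ + q⁵) has coefficients 1,1,1,1,1,1 for degrees 0…5.
(1 - 2q + q² + q³ + 2q⁴) has coefficients 1,-2,1,1,2,0,0,0,0,0,0,0 for degrees 0…11.
Finally multiplying by (1 + q³)², the product of all factors after the first has coefficients 1,-2,1,3,-2,2,3,2,1,1,2,0 for degrees 0…11.
[q¹¹] = 1·0 + 1·2 + 1·1 + 1·1 + 1·2 + 1·3 = 9.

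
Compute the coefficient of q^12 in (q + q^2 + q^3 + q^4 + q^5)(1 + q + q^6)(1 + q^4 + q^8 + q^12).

3

(q + q^2 + q^3 + q^4 + q^5) has coefficients 0,1,1,1,1,1 for degrees 0…5.
(1 + q + q^6) has coefficients 1,1,0,0,0,0,1,0,0,0,0,0,0 for degrees 0…12.
Finally multiplying by (1 + q^4 + q^8 + q^12), the product of all factors after the first has coefficients 1,1,0,0,1,1,1,0,1,1,1,0,1 for degrees 0…12.
[q^12] = 1·0 + 1·1 + 1·1 + 1·1 + 1·0 = 3.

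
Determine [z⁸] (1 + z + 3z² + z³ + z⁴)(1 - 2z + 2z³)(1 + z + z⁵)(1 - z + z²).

(1 + z + 3z² + z³ + z⁴) has coefficients 1,1,3,1,1 for degrees 0…4.
(1 - 2z + 2z³) has coefficients 1,-2,0,2,0,0,0,0,0 for degrees 0…8.
Multiplying by (1 + z + z⁵) gives running coefficients 1,-1,-2,2,2,1,-2,0,2 for degrees 0…8.
Finally multiplying by (1 - z + z²), the product of all factors after the first has coefficients 1,-2,0,3,-2,1,-1,3,0 for degrees 0…8.
[z⁸] = 1·0 + 1·3 + 3·(-1) + 1·1 + 1·(-2) = -1.

-1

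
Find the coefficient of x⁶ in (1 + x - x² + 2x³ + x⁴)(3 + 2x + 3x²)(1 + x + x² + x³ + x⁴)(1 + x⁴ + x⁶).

37

(1 + x - x² + 2x³ + x⁴) has coefficients 1,1,-1,2,1 for degrees 0…4.
(3 + 2x + 3x²) has coefficients 3,2,3,0,0,0,0 for degrees 0…6.
Multiplying by (1 + x + x² + x³ + x⁴) gives running coefficients 3,5,8,8,8,5,3 for degrees 0…6.
Finally multiplying by (1 + x⁴ + x⁶), the product of all factors after the first has coefficients 3,5,8,8,11,10,14 for degrees 0…6.
[x⁶] = 1·14 + 1·10 − 1·11 + 2·8 + 1·8 = 37.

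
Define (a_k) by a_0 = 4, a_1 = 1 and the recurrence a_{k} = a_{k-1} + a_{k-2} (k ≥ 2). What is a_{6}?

28

The ordinary generating function has denominator 1 - t - t^2.
Iterating the recurrence: a_0,…,a_{6} = 4, 1, 5, 6, 11, 17, 28.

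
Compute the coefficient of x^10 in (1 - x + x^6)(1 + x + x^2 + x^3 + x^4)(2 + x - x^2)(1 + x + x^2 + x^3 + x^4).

11

(1 - x + x^6) has coefficients 1,-1,0,0,0,0,1 for degrees 0…6.
(1 + x + x^2 + x^3 + x^4) has coefficients 1,1,1,1,1,0,0,0,0,0,0 for degrees 0…10.
Multiplying by (2 + x - x^2) gives running coefficients 2,3,2,2,2,0,-1,0,0,0,0 for degrees 0…10.
Finally multiplying by (1 + x + x^2 + x^3 + x^4), the product of all factors after the first has coefficients 2,5,7,9,11,9,5,3,1,-1,-1 for degrees 0…10.
[x^10] = 1·(-1) − 1·(-1) + 1·11 = 11.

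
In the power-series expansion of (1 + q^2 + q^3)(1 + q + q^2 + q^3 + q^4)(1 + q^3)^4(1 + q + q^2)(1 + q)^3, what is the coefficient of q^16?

374

(1 + q^2 + q^3) has coefficients 1,0,1,1 for degrees 0…3.
(1 + q + q^2 + q^3 + q^4) has coefficients 1,1,1,1,1,0,0,0,0,0,0,0,0,0,0,0,0 for degrees 0…16.
Multiplying by (1 + q^3)^4 gives running coefficients 1,1,1,5,5,4,10,10,6,10,10,4,5,5,1,1,1 for degrees 0…16.
Multiplying by (1 + q + q^2) gives running coefficients 1,2,3,7,11,14,19,24,26,26,26,24,19,14,11,7,3 for degrees 0…16.
Finally multiplying by (1 + q)^3, the product of all factors after the first has coefficients 1,5,12,23,43,71,101,134,169,195,206,206,195,169,134,101,71 for degrees 0…16.
[q^16] = 1·71 + 1·134 + 1·169 = 374.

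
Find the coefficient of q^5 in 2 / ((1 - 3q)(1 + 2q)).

266

Partial fractions give a closed form: a_n = (6/5)·3^n + (4/5)·(-2)^n.
At n = 5: a_5 = 266.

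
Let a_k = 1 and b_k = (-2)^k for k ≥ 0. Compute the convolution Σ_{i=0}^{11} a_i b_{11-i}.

The convolution is the t^11 coefficient of A(t)B(t).
Σ = 1·(-2048) + 1·1024 + 1·(-512) + 1·256 + 1·(-128) + 1·64 + 1·(-32) + 1·16 + 1·(-8) + 1·4 + 1·(-2) + 1·1 = -1365.

-1365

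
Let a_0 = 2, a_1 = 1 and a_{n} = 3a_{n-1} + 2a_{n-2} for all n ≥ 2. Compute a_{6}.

1051

The ordinary generating function has denominator 1 - 3t - 2t^2.
Iterating the recurrence: a_0,…,a_{6} = 2, 1, 7, 23, 83, 295, 1051.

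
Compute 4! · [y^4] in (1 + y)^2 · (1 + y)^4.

The EGF product rule gives c_4 = Σ_{k_1+k_2=4} C(4; k_1,k_2) · ∏ g_i(k_i), where (1+y)^2 gives the falling factorial (2)_k; (1+y)^4 gives the falling factorial (4)_k.
g_1(k) for k = 0…4: 1, 2, 2, 0, 0.
g_2(k) for k = 0…4: 1, 4, 12, 24, 24.
c_4 = Σ_k C(4,k)·g_1(k)·g_2(4−k) = 1·1·24 + 4·2·24 + 6·2·12 = 24 + 192 + 144 = 360.

360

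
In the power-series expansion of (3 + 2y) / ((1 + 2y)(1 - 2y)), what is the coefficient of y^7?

128

The denominator gives the recurrence a_n = 4a_(n−2) for n ≥ 2; the numerator fixes a_0 = 3, a_1 = 2.
Iterating: 3, 2, 12, 8, 48, 32, 192, 128, so a_7 = 128.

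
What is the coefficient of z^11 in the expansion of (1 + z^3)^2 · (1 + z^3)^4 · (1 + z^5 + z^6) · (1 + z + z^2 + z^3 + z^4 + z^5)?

(1 + z^3)^2 has coefficients 1,0,0,2,0,0,1 for degrees 0…6.
(1 + z^3)^4 has coefficients 1,0,0,4,0,0,6,0,0,4,0,0 for degrees 0…11.
Multiplying by (1 + z^5 + z^6) gives running coefficients 1,0,0,4,0,1,7,0,4,8,0,6 for degrees 0…11.
Finally multiplying by (1 + z + z^2 + z^3 + z^4 + z^5), the product of all factors after the first has coefficients 1,1,1,5,5,6,12,12,16,20,20,25 for degrees 0…11.
[z^11] = 1·25 + 2·16 + 1·6 = 63.

63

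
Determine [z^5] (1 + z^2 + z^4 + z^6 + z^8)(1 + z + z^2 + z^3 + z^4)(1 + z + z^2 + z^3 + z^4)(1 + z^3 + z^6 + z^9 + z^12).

14

(1 + z^2 + z^4 + z^6 + z^8) has coefficients 1,0,1,0,1,0 for degrees 0…5.
(1 + z + z^2 + z^3 + z^4) has coefficients 1,1,1,1,1,0 for degrees 0…5.
Multiplying by (1 + z + z^2 + z^3 + z^4) gives running coefficients 1,2,3,4,5,4 for degrees 0…5.
Finally multiplying by (1 + z^3 + z^6 + z^9 + z^12), the product of all factors after the first has coefficients 1,2,3,5,7,7 for degrees 0…5.
[z^5] = 1·7 + 1·5 + 1·2 = 14.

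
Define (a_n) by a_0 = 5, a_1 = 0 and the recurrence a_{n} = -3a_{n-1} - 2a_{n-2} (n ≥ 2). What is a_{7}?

The ordinary generating function has denominator 1 + 3t + 2t^2.
Iterating the recurrence: a_0,…,a_{7} = 5, 0, -10, 30, -70, 150, -310, 630.

630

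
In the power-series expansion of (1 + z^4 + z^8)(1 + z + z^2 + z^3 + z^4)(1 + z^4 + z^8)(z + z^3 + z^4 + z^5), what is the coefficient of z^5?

6

(1 + z^4 + z^8) has coefficients 1,0,0,0,1,0 for degrees 0…5.
(1 + z + z^2 + z^3 + z^4) has coefficients 1,1,1,1,1,0 for degrees 0…5.
Multiplying by (1 + z^4 + z^8) gives running coefficients 1,1,1,1,2,1 for degrees 0…5.
Finally multiplying by (z + z^3 + z^4 + z^5), the product of all factors after the first has coefficients 0,1,1,2,3,5 for degrees 0…5.
[z^5] = 1·5 + 1·1 = 6.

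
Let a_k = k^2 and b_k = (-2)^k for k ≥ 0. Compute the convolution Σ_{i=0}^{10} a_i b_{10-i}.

Write out a_i and b_{10-i} for i = 0,…,10 and sum the products.
Σ = 0·1024 + 1·(-512) + 4·256 + 9·(-128) + 16·64 + 25·(-32) + 36·16 + 49·(-8) + 64·4 + 81·(-2) + 100·1 = -38.

-38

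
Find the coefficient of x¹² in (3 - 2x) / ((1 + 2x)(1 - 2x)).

Partial fractions give a closed form: a_n = (2)·(-2)^n + (1)·2^n.
At n = 12: a_12 = 12288.

12288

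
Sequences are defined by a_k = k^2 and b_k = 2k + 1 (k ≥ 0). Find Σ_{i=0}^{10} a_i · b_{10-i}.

The convolution is the t^10 coefficient of A(t)B(t).
Σ = 0·21 + 1·19 + 4·17 + 9·15 + 16·13 + 25·11 + 36·9 + 49·7 + 64·5 + 81·3 + 100·1 = 2035.

2035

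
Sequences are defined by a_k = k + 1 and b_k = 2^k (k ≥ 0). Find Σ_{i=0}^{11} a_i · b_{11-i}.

8178

Write out a_i and b_{11-i} for i = 0,…,11 and sum the products.
Σ = 1·2048 + 2·1024 + 3·512 + 4·256 + 5·128 + 6·64 + 7·32 + 8·16 + 9·8 + 10·4 + 11·2 + 12·1 = 8178.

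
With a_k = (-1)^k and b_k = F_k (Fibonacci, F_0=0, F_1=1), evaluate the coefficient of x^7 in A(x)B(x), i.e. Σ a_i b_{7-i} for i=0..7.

9

This is [x^7] in the product of the two ordinary generating functions.
Σ = 1·13 − 1·8 + 1·5 − 1·3 + 1·2 − 1·1 + 1·1 − 1·0 = 9.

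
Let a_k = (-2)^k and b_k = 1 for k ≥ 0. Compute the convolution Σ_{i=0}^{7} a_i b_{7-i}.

-85

The convolution is the t^7 coefficient of A(t)B(t).
Σ = 1·1 − 2·1 + 4·1 − 8·1 + 16·1 − 32·1 + 64·1 − 128·1 = -85.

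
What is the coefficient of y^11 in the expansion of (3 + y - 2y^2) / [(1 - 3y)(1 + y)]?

The denominator gives the recurrence a_n = 2a_(n−1) + 3a_(n−2) for n ≥ 3; the numerator fixes a_0 = 3, a_1 = 7, a_2 = 21.
Iterating: 3, 7, 21, 63, 189, 567, 1701, 5103, 15309, 45927, 137781, 413343, so a_11 = 413343.

413343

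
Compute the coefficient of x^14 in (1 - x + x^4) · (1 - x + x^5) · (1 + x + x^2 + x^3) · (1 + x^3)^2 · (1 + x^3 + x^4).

3

(1 - x + x^4) has coefficients 1,-1,0,0,1 for degrees 0…4.
(1 - x + x^5) has coefficients 1,-1,0,0,0,1,0,0,0,0,0,0,0,0,0 for degrees 0…14.
Multiplying by (1 + x + x^2 + x^3) gives running coefficients 1,0,0,0,-1,1,1,1,1,0,0,0,0,0,0 for degrees 0…14.
Multiplying by (1 + x^3)^2 gives running coefficients 1,0,0,2,-1,1,2,-1,3,2,1,3,1,1,1 for degrees 0…14.
Finally multiplying by (1 + x^3 + x^4), the product of all factors after the first has coefficients 1,0,0,3,0,1,4,0,3,5,2,5,6,4,5 for degrees 0…14.
[x^14] = 1·5 − 1·4 + 1·2 = 3.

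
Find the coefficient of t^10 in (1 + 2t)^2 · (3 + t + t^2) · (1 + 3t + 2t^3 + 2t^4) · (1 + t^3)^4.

(1 + 2t)^2 has coefficients 1,4,4 for degrees 0…2.
(3 + t + t^2) has coefficients 3,1,1,0,0,0,0,0,0,0,0 for degrees 0…10.
Multiplying by (1 + 3t + 2t^3 + 2t^4) gives running coefficients 3,10,4,9,8,4,2,0,0,0,0 for degrees 0…10.
Finally multiplying by (1 + t^3)^4, the product of all factors after the first has coefficients 3,10,4,21,48,20,56,92,40,74,88 for degrees 0…10.
[t^10] = 1·88 + 4·74 + 4·40 = 544.

544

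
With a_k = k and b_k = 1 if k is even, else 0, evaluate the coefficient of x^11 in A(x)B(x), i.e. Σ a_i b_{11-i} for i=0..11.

36

This is [x^11] in the product of the two ordinary generating functions.
Σ = 0·0 + 1·1 + 2·0 + 3·1 + 4·0 + 5·1 + 6·0 + 7·1 + 8·0 + 9·1 + 10·0 + 11·1 = 36.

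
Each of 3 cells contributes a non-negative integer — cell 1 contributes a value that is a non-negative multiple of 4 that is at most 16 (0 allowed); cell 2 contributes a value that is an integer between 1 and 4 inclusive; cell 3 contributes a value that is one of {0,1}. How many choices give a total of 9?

2

The generating function for the choices is (1 + y^4 + y^8 + y^12 + y^16)·(y + y^2 + y^3 + y^4)·(1 + y); the count is [y^9].
(1 + y^4 + y^8 + y^12 + y^16) has coefficients 1,0,0,0,1,0,0,0,1,0 for degrees 0…9.
(y + y^2 + y^3 + y^4) has coefficients 0,1,1,1,1,0,0,0,0,0 for degrees 0…9.
Finally multiplying by (1 + y), the product of all factors after the first has coefficients 0,1,2,2,2,1,0,0,0,0 for degrees 0…9.
[y^9] = 1·0 + 1·1 + 1·1 = 2.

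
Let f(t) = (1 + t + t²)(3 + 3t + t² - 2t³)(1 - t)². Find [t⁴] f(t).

2

(1 + t + t²) has coefficients 1,1,1 for degrees 0…2.
(3 + 3t + t² - 2t³) has coefficients 3,3,1,-2,0 for degrees 0…4.
Finally multiplying by (1 - t)², the product of all factors after the first has coefficients 3,-3,-2,-1,5 for degrees 0…4.
[t⁴] = 1·5 + 1·(-1) + 1·(-2) = 2.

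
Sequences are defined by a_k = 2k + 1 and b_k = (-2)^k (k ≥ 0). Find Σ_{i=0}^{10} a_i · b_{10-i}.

This is [x^10] in the product of the two ordinary generating functions.
Σ = 1·1024 + 3·(-512) + 5·256 + 7·(-128) + 9·64 + 11·(-32) + 13·16 + 15·(-8) + 17·4 + 19·(-2) + 21·1 = 235.

235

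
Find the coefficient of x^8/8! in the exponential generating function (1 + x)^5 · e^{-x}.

The EGF product rule gives c_8 = Σ_{k_1+k_2=8} C(8; k_1,k_2) · ∏ g_i(k_i), where (1+x)^5 gives the falling factorial (5)_k; e^{-x} gives (-1)^k.
g_1(k) for k = 0…8: 1, 5, 20, 60, 120, 120, 0, 0, 0.
g_2(k) for k = 0…8: 1, -1, 1, -1, 1, -1, 1, -1, 1.
c_8 = Σ_k C(8,k)·g_1(k)·g_2(8−k) = 1·1·1 + 8·5·(-1) + 28·20·1 + 56·60·(-1) + 70·120·1 + 56·120·(-1) = 1 − 40 + 560 − 3360 + 8400 − 6720 = -1159.

-1159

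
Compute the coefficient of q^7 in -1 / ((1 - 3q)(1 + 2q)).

The denominator gives the recurrence a_n = a_(n−1) + 6a_(n−2) for n ≥ 2; the numerator fixes a_0 = -1, a_1 = -1.
Iterating: -1, -1, -7, -13, -55, -133, -463, -1261, so a_7 = -1261.

-1261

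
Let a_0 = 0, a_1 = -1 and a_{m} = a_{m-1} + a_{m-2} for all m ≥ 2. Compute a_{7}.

The ordinary generating function has denominator 1 - x - x^2.
Iterating the recurrence: a_0,…,a_{7} = 0, -1, -1, -2, -3, -5, -8, -13.

-13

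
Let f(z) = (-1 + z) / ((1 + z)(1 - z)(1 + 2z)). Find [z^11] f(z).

Partial fractions give a closed form: a_n = (1)·(-1)^n + (-2)·(-2)^n.
At n = 11: a_11 = 4095.

4095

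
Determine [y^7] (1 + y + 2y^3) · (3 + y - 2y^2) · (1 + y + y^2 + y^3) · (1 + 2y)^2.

10

(1 + y + 2y^3) has coefficients 1,1,0,2 for degrees 0…3.
(3 + y - 2y^2) has coefficients 3,1,-2,0,0,0,0,0 for degrees 0…7.
Multiplying by (1 + y + y^2 + y^3) gives running coefficients 3,4,2,2,-1,-2,0,0 for degrees 0…7.
Finally multiplying by (1 + 2y)^2, the product of all factors after the first has coefficients 3,16,30,26,15,2,-12,-8 for degrees 0…7.
[y^7] = 1·(-8) + 1·(-12) + 2·15 = 10.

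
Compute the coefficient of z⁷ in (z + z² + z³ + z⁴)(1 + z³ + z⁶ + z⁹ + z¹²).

2

(z + z² + z³ + z⁴) has coefficients 0,1,1,1,1 for degrees 0…4.
(1 + z³ + z⁶ + z⁹ + z¹²) has coefficients 1,0,0,1,0,0,1,0 for degrees 0…7.
[z⁷] = 1·1 + 1·0 + 1·0 + 1·1 = 2.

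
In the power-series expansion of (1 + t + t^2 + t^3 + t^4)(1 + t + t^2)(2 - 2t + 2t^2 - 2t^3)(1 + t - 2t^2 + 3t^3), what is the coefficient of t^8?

-8

(1 + t + t^2 + t^3 + t^4) has coefficients 1,1,1,1,1 for degrees 0…4.
(1 + t + t^2) has coefficients 1,1,1,0,0,0,0,0,0 for degrees 0…8.
Multiplying by (2 - 2t + 2t^2 - 2t^3) gives running coefficients 2,0,2,-2,0,-2,0,0,0 for degrees 0…8.
Finally multiplying by (1 + t - 2t^2 + 3t^3), the product of all factors after the first has coefficients 2,2,-2,6,-6,8,-8,4,-6 for degrees 0…8.
[t^8] = 1·(-6) + 1·4 + 1·(-8) + 1·8 + 1·(-6) = -8.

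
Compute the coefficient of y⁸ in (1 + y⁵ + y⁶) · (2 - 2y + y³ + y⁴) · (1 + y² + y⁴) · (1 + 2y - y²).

(1 + y⁵ + y⁶) has coefficients 1,0,0,0,0,1,1 for degrees 0…6.
(2 - 2y + y³ + y⁴) has coefficients 2,-2,0,1,1,0,0,0,0 for degrees 0…8.
Multiplying by (1 + y² + y⁴) gives running coefficients 2,-2,2,-1,3,-1,1,1,1 for degrees 0…8.
Finally multiplying by (1 + 2y - y²), the product of all factors after the first has coefficients 2,2,-4,5,-1,6,-4,4,2 for degrees 0…8.
[y⁸] = 1·2 + 1·5 + 1·(-4) = 3.

3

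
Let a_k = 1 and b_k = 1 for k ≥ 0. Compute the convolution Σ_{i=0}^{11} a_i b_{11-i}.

The convolution is the t^11 coefficient of A(t)B(t).
Σ = 1·1 + 1·1 + 1·1 + 1·1 + 1·1 + 1·1 + 1·1 + 1·1 + 1·1 + 1·1 + 1·1 + 1·1 = 12.

12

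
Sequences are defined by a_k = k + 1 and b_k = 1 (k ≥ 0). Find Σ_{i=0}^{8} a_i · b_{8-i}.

45

This is [x^8] in the product of the two ordinary generating functions.
Σ = 1·1 + 2·1 + 3·1 + 4·1 + 5·1 + 6·1 + 7·1 + 8·1 + 9·1 = 45.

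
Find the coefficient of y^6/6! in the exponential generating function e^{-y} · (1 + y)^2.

The EGF product rule gives c_6 = Σ_{k_1+k_2=6} C(6; k_1,k_2) · ∏ g_i(k_i), where e^{-y} gives (-1)^k; (1+y)^2 gives the falling factorial (2)_k.
g_1(k) for k = 0…6: 1, -1, 1, -1, 1, -1, 1.
g_2(k) for k = 0…6: 1, 2, 2, 0, 0, 0, 0.
c_6 = Σ_k C(6,k)·g_1(k)·g_2(6−k) = 15·1·2 + 6·(-1)·2 + 1·1·1 = 30 − 12 + 1 = 19.

19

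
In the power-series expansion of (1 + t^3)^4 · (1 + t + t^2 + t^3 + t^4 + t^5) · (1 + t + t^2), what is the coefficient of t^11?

30

(1 + t^3)^4 has coefficients 1,0,0,4,0,0,6,0,0,4,0,0 for degrees 0…11.
(1 + t + t^2 + t^3 + t^4 + t^5) has coefficients 1,1,1,1,1,1,0,0,0,0,0,0 for degrees 0…11.
Finally multiplying by (1 + t + t^2), the product of all factors after the first has coefficients 1,2,3,3,3,3,2,1,0,0,0,0 for degrees 0…11.
[t^11] = 1·0 + 4·0 + 6·3 + 4·3 = 30.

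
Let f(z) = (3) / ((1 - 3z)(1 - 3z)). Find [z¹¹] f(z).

6377292

The denominator gives the recurrence a_n = 6a_(n−1) − 9a_(n−2) for n ≥ 2; the numerator fixes a_0 = 3, a_1 = 18.
Iterating: 3, 18, 81, 324, 1215, 4374, 15309, 52488, 177147, 590490, 1948617, 6377292, so a_11 = 6377292.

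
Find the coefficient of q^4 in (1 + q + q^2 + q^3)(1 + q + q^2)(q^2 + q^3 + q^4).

(1 + q + q^2 + q^3) has coefficients 1,1,1,1 for degrees 0…3.
(1 + q + q^2) has coefficients 1,1,1,0,0 for degrees 0…4.
Finally multiplying by (q^2 + q^3 + q^4), the product of all factors after the first has coefficients 0,0,1,2,3 for degrees 0…4.
[q^4] = 1·3 + 1·2 + 1·1 + 1·0 = 6.

6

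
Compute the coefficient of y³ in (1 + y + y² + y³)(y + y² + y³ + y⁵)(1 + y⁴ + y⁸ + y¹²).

(1 + y + y² + y³) has coefficients 1,1,1,1 for degrees 0…3.
(y + y² + y³ + y⁵) has coefficients 0,1,1,1 for degrees 0…3.
Finally multiplying by (1 + y⁴ + y⁸ + y¹²), the product of all factors after the first has coefficients 0,1,1,1 for degrees 0…3.
[y³] = 1·1 + 1·1 + 1·1 + 1·0 = 3.

3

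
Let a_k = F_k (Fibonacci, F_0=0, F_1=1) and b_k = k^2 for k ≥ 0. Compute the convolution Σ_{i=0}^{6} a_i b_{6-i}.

Write out a_i and b_{6-i} for i = 0,…,6 and sum the products.
Σ = 0·36 + 1·25 + 1·16 + 2·9 + 3·4 + 5·1 + 8·0 = 76.

76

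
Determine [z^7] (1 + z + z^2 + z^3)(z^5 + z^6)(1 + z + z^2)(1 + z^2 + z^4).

6

(1 + z + z^2 + z^3) has coefficients 1,1,1,1 for degrees 0…3.
(z^5 + z^6) has coefficients 0,0,0,0,0,1,1,0 for degrees 0…7.
Multiplying by (1 + z + z^2) gives running coefficients 0,0,0,0,0,1,2,2 for degrees 0…7.
Finally multiplying by (1 + z^2 + z^4), the product of all factors after the first has coefficients 0,0,0,0,0,1,2,3 for degrees 0…7.
[z^7] = 1·3 + 1·2 + 1·1 + 1·0 = 6.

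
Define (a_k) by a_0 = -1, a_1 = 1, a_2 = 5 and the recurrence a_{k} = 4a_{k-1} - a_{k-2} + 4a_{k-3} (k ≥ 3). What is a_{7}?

3855

The ordinary generating function has denominator 1 - 4t + t^2 - 4t^3.
Iterating the recurrence: a_0,…,a_{7} = -1, 1, 5, 15, 59, 241, 965, 3855.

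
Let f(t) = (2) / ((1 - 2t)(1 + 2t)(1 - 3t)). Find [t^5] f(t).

The denominator gives the recurrence a_n = 3a_(n−1) + 4a_(n−2) − 12a_(n−3) for n ≥ 3; the numerator fixes a_0 = 2, a_1 = 6, a_2 = 26.
Iterating: 2, 6, 26, 78, 266, 798, so a_5 = 798.

798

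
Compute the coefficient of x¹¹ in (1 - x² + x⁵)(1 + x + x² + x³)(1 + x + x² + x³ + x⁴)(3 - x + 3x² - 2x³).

(1 - x² + x⁵) has coefficients 1,0,-1,0,0,1 for degrees 0…5.
(1 + x + x² + x³) has coefficients 1,1,1,1,0,0,0,0,0,0,0,0 for degrees 0…11.
Multiplying by (1 + x + x² + x³ + x⁴) gives running coefficients 1,2,3,4,4,3,2,1,0,0,0,0 for degrees 0…11.
Finally multiplying by (3 - x + 3x² - 2x³), the product of all factors after the first has coefficients 3,5,10,13,13,11,7,2,-1,-1,-2,0 for degrees 0…11.
[x¹¹] = 1·0 − 1·(-1) + 1·7 = 8.

8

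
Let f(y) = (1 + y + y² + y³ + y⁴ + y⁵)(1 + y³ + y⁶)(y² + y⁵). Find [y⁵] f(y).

(1 + y + y² + y³ + y⁴ + y⁵) has coefficients 1,1,1,1,1,1 for degrees 0…5.
(1 + y³ + y⁶) has coefficients 1,0,0,1,0,0 for degrees 0…5.
Finally multiplying by (y² + y⁵), the product of all factors after the first has coefficients 0,0,1,0,0,2 for degrees 0…5.
[y⁵] = 1·2 + 1·0 + 1·0 + 1·1 + 1·0 + 1·0 = 3.

3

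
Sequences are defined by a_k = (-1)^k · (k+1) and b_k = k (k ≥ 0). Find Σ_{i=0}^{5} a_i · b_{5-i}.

The convolution is the t^5 coefficient of A(t)B(t).
Σ = 1·5 − 2·4 + 3·3 − 4·2 + 5·1 − 6·0 = 3.

3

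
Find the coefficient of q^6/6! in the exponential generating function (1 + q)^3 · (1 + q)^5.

The EGF product rule gives c_6 = Σ_{k_1+k_2=6} C(6; k_1,k_2) · ∏ g_i(k_i), where (1+q)^3 gives the falling factorial (3)_k; (1+q)^5 gives the falling factorial (5)_k.
g_1(k) for k = 0…6: 1, 3, 6, 6, 0, 0, 0.
g_2(k) for k = 0…6: 1, 5, 20, 60, 120, 120, 0.
c_6 = Σ_k C(6,k)·g_1(k)·g_2(6−k) = 6·3·120 + 15·6·120 + 20·6·60 = 2160 + 10800 + 7200 = 20160.

20160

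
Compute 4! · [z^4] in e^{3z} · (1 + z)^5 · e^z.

4536

The EGF product rule gives c_4 = Σ_{k_1+k_2+k_3=4} C(4; k_1,k_2,k_3) · ∏ g_i(k_i), where e^{3z} gives (3)^k; (1+z)^5 gives the falling factorial (5)_k; e^z gives (1)^k.
g_1(k) for k = 0…4: 1, 3, 9, 27, 81.
g_2(k) for k = 0…4: 1, 5, 20, 60, 120.
g_3(k) for k = 0…4: 1, 1, 1, 1, 1.
First combine the last two factors: h(k) = Σ_j C(k,j)·g_2(j)·g_3(k−j) for k = 0…4: 1, 6, 31, 136, 501.
c_4 = Σ_k C(4,k)·g_1(k)·h(4−k) = 1·1·501 + 4·3·136 + 6·9·31 + 4·27·6 + 1·81·1 = 501 + 1632 + 1674 + 648 + 81 = 4536.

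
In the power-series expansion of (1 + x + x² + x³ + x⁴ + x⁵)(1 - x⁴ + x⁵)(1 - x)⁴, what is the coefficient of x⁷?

7

(1 + x + x² + x³ + x⁴ + x⁵) has coefficients 1,1,1,1,1,1 for degrees 0…5.
(1 - x⁴ + x⁵) has coefficients 1,0,0,0,-1,1,0,0 for degrees 0…7.
Finally multiplying by (1 - x)⁴, the product of all factors after the first has coefficients 1,-4,6,-4,0,5,-10,10 for degrees 0…7.
[x⁷] = 1·10 + 1·(-10) + 1·5 + 1·0 + 1·(-4) + 1·6 = 7.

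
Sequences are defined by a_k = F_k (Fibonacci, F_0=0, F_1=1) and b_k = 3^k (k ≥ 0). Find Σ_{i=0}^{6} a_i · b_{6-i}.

428

The convolution is the x^6 coefficient of A(x)B(x).
Σ = 0·729 + 1·243 + 1·81 + 2·27 + 3·9 + 5·3 + 8·1 = 428.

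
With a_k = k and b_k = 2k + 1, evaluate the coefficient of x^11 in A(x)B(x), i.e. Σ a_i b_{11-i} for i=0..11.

506

This is [x^11] in the product of the two ordinary generating functions.
Σ = 0·23 + 1·21 + 2·19 + 3·17 + 4·15 + 5·13 + 6·11 + 7·9 + 8·7 + 9·5 + 10·3 + 11·1 = 506.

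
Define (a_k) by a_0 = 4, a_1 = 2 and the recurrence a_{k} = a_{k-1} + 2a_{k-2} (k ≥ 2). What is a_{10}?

2050

The ordinary generating function has denominator 1 - t - 2t^2.
Iterating the recurrence: a_0,…,a_{10} = 4, 2, 10, 14, 34, 62, 130, 254, 514, 1022, 2050.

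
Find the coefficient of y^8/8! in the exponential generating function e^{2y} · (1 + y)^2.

5888

The EGF product rule gives c_8 = Σ_{k_1+k_2=8} C(8; k_1,k_2) · ∏ g_i(k_i), where e^{2y} gives (2)^k; (1+y)^2 gives the falling factorial (2)_k.
g_1(k) for k = 0…8: 1, 2, 4, 8, 16, 32, 64, 128, 256.
g_2(k) for k = 0…8: 1, 2, 2, 0, 0, 0, 0, 0, 0.
c_8 = Σ_k C(8,k)·g_1(k)·g_2(8−k) = 28·64·2 + 8·128·2 + 1·256·1 = 3584 + 2048 + 256 = 5888.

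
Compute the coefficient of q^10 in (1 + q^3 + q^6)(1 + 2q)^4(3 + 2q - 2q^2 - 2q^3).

16

(1 + q^3 + q^6) has coefficients 1,0,0,1,0,0,1 for degrees 0…6.
(1 + 2q)^4 has coefficients 1,8,24,32,16,0,0,0,0,0,0 for degrees 0…10.
Finally multiplying by (3 + 2q - 2q^2 - 2q^3), the product of all factors after the first has coefficients 3,26,86,126,48,-80,-96,-32,0,0,0 for degrees 0…10.
[q^10] = 1·0 + 1·(-32) + 1·48 = 16.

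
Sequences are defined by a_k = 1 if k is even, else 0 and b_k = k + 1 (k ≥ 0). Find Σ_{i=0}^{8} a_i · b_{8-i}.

25

The convolution is the t^8 coefficient of A(t)B(t).
Σ = 1·9 + 0·8 + 1·7 + 0·6 + 1·5 + 0·4 + 1·3 + 0·2 + 1·1 = 25.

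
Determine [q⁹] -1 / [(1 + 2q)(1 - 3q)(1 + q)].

Partial fractions give a closed form: a_n = (-4/5)·(-2)^n + (-9/20)·3^n + (1/4)·(-1)^n.
At n = 9: a_9 = -8448.

-8448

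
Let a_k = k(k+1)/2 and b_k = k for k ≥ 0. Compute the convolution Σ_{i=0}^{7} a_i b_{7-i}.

Write out a_i and b_{7-i} for i = 0,…,7 and sum the products.
Σ = 0·7 + 1·6 + 3·5 + 6·4 + 10·3 + 15·2 + 21·1 + 28·0 = 126.

126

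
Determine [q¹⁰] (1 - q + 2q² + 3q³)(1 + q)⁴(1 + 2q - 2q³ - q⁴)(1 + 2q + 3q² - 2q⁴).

-405

(1 - q + 2q² + 3q³) has coefficients 1,-1,2,3 for degrees 0…3.
(1 + q)⁴ has coefficients 1,4,6,4,1,0,0,0,0,0,0 for degrees 0…10.
Multiplying by (1 + 2q - 2q³ - q⁴) gives running coefficients 1,6,14,14,0,-14,-14,-6,-1,0,0 for degrees 0…10.
Finally multiplying by (1 + 2q + 3q² - 2q⁴), the product of all factors after the first has coefficients 1,8,29,60,68,16,-70,-104,-55,8,25 for degrees 0…10.
[q¹⁰] = 1·25 − 1·8 + 2·(-55) + 3·(-104) = -405.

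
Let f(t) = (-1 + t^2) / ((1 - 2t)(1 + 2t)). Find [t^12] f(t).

The denominator gives the recurrence a_n = 4a_(n−2) for n ≥ 3; the numerator fixes a_0 = -1, a_1 = 0, a_2 = -3.
Iterating: -1, 0, -3, 0, -12, 0, -48, 0, -192, 0, -768, 0, -3072, so a_12 = -3072.

-3072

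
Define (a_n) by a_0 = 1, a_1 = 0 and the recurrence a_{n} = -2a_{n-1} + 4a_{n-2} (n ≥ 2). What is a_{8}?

The ordinary generating function has denominator 1 + 2q - 4q^2.
Iterating the recurrence: a_0,…,a_{8} = 1, 0, 4, -8, 32, -96, 320, -1024, 3328.

3328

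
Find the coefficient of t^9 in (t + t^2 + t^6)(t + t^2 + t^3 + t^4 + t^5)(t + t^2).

3

(t + t^2 + t^6) has coefficients 0,1,1,0,0,0,1 for degrees 0…6.
(t + t^2 + t^3 + t^4 + t^5) has coefficients 0,1,1,1,1,1,0,0,0,0 for degrees 0…9.
Finally multiplying by (t + t^2), the product of all factors after the first has coefficients 0,0,1,2,2,2,2,1,0,0 for degrees 0…9.
[t^9] = 1·0 + 1·1 + 1·2 = 3.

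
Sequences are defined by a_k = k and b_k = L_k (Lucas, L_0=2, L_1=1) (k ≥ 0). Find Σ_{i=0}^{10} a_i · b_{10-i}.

507

Write out a_i and b_{10-i} for i = 0,…,10 and sum the products.
Σ = 0·123 + 1·76 + 2·47 + 3·29 + 4·18 + 5·11 + 6·7 + 7·4 + 8·3 + 9·1 + 10·2 = 507.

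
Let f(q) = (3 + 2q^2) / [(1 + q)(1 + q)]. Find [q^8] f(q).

The denominator gives the recurrence a_n = −2a_(n−1) − a_(n−2) for n ≥ 3; the numerator fixes a_0 = 3, a_1 = -6, a_2 = 11.
Iterating: 3, -6, 11, -16, 21, -26, 31, -36, 41, so a_8 = 41.

41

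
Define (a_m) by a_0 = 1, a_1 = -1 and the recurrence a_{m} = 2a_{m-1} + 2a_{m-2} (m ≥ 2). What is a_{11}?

-4896

The ordinary generating function has denominator 1 - 2t - 2t^2.
Iterating the recurrence: a_0,…,a_{11} = 1, -1, 0, -2, -4, -12, -32, -88, -240, -656, -1792, -4896.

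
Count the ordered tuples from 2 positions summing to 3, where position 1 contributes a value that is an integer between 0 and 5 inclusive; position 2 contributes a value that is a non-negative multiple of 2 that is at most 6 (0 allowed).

2

The generating function for the choices is (1 + z + z² + z³ + z⁴ + z⁵)·(1 + z² + z⁴ + z⁶); the count is [z³].
(1 + z + z² + z³ + z⁴ + z⁵) has coefficients 1,1,1,1 for degrees 0…3.
(1 + z² + z⁴ + z⁶) has coefficients 1,0,1,0 for degrees 0…3.
[z³] = 1·0 + 1·1 + 1·0 + 1·1 = 2.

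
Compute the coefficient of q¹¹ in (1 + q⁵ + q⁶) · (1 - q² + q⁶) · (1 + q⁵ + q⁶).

4

(1 + q⁵ + q⁶) has coefficients 1,0,0,0,0,1,1 for degrees 0…6.
(1 - q² + q⁶) has coefficients 1,0,-1,0,0,0,1,0,0,0,0,0 for degrees 0…11.
Finally multiplying by (1 + q⁵ + q⁶), the product of all factors after the first has coefficients 1,0,-1,0,0,1,2,-1,-1,0,0,1 for degrees 0…11.
[q¹¹] = 1·1 + 1·2 + 1·1 = 4.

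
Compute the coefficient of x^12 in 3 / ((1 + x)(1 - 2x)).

8193

The denominator gives the recurrence a_n = a_(n−1) + 2a_(n−2) for n ≥ 2; the numerator fixes a_0 = 3, a_1 = 3.
Iterating: 3, 3, 9, 15, 33, 63, 129, 255, 513, 1023, 2049, 4095, 8193, so a_12 = 8193.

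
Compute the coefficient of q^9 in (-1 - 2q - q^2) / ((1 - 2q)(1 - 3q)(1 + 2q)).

-61808

Partial fractions give a closed form: a_n = (9/4)·2^n + (-16/5)·3^n + (-1/20)·(-2)^n.
At n = 9: a_9 = -61808.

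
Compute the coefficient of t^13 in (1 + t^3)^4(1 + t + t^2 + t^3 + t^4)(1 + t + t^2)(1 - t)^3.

(1 + t^3)^4 has coefficients 1,0,0,4,0,0,6,0,0,4,0,0,1 for degrees 0…12.
(1 + t + t^2 + t^3 + t^4) has coefficients 1,1,1,1,1,0,0,0,0,0,0,0,0,0 for degrees 0…13.
Multiplying by (1 + t + t^2) gives running coefficients 1,2,3,3,3,2,1,0,0,0,0,0,0,0 for degrees 0…13.
Finally multiplying by (1 - t)^3, the product of all factors after the first has coefficients 1,-1,0,-1,1,-1,1,0,1,-1,0,0,0,0 for degrees 0…13.
[t^13] = 1·0 + 4·0 + 6·0 + 4·1 + 1·(-1) = 3.

3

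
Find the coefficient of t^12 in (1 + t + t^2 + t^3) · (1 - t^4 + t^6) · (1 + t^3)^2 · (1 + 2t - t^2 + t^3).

(1 + t + t^2 + t^3) has coefficients 1,1,1,1 for degrees 0…3.
(1 - t^4 + t^6) has coefficients 1,0,0,0,-1,0,1,0,0,0,0,0,0 for degrees 0…12.
Multiplying by (1 + t^3)^2 gives running coefficients 1,0,0,2,-1,0,2,-2,0,2,-1,0,1 for degrees 0…12.
Finally multiplying by (1 + 2t - t^2 + t^3), the product of all factors after the first has coefficients 1,2,-1,3,3,-4,5,1,-6,6,1,-4,4 for degrees 0…12.
[t^12] = 1·4 + 1·(-4) + 1·1 + 1·6 = 7.

7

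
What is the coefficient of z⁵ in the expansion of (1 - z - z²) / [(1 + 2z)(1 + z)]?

The denominator gives the recurrence a_n = −3a_(n−1) − 2a_(n−2) for n ≥ 3; the numerator fixes a_0 = 1, a_1 = -4, a_2 = 9.
Iterating: 1, -4, 9, -19, 39, -79, so a_5 = -79.

-79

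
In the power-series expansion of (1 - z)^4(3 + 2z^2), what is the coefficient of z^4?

(1 - z)^4 has coefficients 1,-4,6,-4,1 for degrees 0…4.
(3 + 2z^2) has coefficients 3,0,2,0,0 for degrees 0…4.
[z^4] = 1·0 − 4·0 + 6·2 − 4·0 + 1·3 = 15.

15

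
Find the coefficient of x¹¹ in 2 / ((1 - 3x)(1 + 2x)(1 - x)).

Partial fractions give a closed form: a_n = (9/5)·3^n + (8/15)·(-2)^n + (-1/3)·1^n.
At n = 11: a_11 = 317772.

317772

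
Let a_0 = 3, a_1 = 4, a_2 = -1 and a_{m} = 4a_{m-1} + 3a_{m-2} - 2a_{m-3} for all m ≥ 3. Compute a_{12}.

The ordinary generating function has denominator 1 - 4y - 3y^2 + 2y^3.
Iterating the recurrence: a_0,…,a_{12} = 3, 4, -1, 2, -3, -4, -29, -122, -567, -2576, -11761, -53638, -244683.

-244683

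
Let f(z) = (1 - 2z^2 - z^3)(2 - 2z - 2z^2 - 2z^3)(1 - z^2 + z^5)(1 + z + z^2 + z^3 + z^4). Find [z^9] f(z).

(1 - 2z^2 - z^3) has coefficients 1,0,-2,-1 for degrees 0…3.
(2 - 2z - 2z^2 - 2z^3) has coefficients 2,-2,-2,-2,0,0,0,0,0,0 for degrees 0…9.
Multiplying by (1 - z^2 + z^5) gives running coefficients 2,-2,-4,0,2,4,-2,-2,-2,0 for degrees 0…9.
Finally multiplying by (1 + z + z^2 + z^3 + z^4), the product of all factors after the first has coefficients 2,0,-4,-4,-2,0,0,2,0,-2 for degrees 0…9.
[z^9] = 1·(-2) − 2·2 − 1·0 = -6.

-6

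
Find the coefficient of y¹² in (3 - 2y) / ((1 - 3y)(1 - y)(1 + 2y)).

Partial fractions give a closed form: a_n = (21/10)·3^n + (-1/6)·1^n + (16/15)·(-2)^n.
At n = 12: a_12 = 1120395.

1120395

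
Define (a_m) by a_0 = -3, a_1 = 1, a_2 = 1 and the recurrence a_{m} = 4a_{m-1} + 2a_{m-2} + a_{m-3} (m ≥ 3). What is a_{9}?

27331

The ordinary generating function has denominator 1 - 4y - 2y^2 - y^3.
Iterating the recurrence: a_0,…,a_{9} = -3, 1, 1, 3, 15, 67, 301, 1353, 6081, 27331.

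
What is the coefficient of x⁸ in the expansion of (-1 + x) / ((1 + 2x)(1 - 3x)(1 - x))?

-4039

Partial fractions give a closed form: a_n = (-2/5)·(-2)^n + (-3/5)·3^n.
At n = 8: a_8 = -4039.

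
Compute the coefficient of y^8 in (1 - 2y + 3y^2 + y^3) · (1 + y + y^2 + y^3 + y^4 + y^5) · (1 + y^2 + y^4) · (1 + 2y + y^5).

(1 - 2y + 3y^2 + y^3) has coefficients 1,-2,3,1 for degrees 0…3.
(1 + y + y^2 + y^3 + y^4 + y^5) has coefficients 1,1,1,1,1,1,0,0,0 for degrees 0…8.
Multiplying by (1 + y^2 + y^4) gives running coefficients 1,1,2,2,3,3,2,2,1 for degrees 0…8.
Finally multiplying by (1 + 2y + y^5), the product of all factors after the first has coefficients 1,3,4,6,7,10,9,8,7 for degrees 0…8.
[y^8] = 1·7 − 2·8 + 3·9 + 1·10 = 28.

28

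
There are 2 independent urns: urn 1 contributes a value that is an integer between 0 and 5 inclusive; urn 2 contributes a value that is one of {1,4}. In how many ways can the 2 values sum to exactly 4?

2

The generating function for the choices is (1 + y + y^2 + y^3 + y^4 + y^5)·(y + y^4); the count is [y^4].
(1 + y + y^2 + y^3 + y^4 + y^5) has coefficients 1,1,1,1,1 for degrees 0…4.
(y + y^4) has coefficients 0,1,0,0,1 for degrees 0…4.
[y^4] = 1·1 + 1·0 + 1·0 + 1·1 + 1·0 = 2.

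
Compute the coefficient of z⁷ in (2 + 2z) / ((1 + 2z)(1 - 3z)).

Partial fractions give a closed form: a_n = (2/5)·(-2)^n + (8/5)·3^n.
At n = 7: a_7 = 3448.

3448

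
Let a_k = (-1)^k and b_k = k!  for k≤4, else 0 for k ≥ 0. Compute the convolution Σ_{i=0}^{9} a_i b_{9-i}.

The convolution is the x^9 coefficient of A(x)B(x).
Σ = 1·0 − 1·0 + 1·0 − 1·0 + 1·0 − 1·24 + 1·6 − 1·2 + 1·1 − 1·1 = -20.

-20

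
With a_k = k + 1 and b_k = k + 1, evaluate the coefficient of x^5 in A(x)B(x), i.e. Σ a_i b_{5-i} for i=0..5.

Write out a_i and b_{5-i} for i = 0,…,5 and sum the products.
Σ = 1·6 + 2·5 + 3·4 + 4·3 + 5·2 + 6·1 = 56.

56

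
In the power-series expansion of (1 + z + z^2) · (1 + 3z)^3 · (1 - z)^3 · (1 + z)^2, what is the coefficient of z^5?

(1 + z + z^2) has coefficients 1,1,1 for degrees 0…2.
(1 + 3z)^3 has coefficients 1,9,27,27,0,0 for degrees 0…5.
Multiplying by (1 - z)^3 gives running coefficients 1,6,3,-28,-9,54 for degrees 0…5.
Finally multiplying by (1 + z)^2, the product of all factors after the first has coefficients 1,8,16,-16,-62,8 for degrees 0…5.
[z^5] = 1·8 + 1·(-62) + 1·(-16) = -70.

-70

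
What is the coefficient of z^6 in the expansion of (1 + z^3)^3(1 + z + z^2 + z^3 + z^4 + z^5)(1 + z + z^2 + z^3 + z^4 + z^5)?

20

(1 + z^3)^3 has coefficients 1,0,0,3,0,0,3 for degrees 0…6.
(1 + z + z^2 + z^3 + z^4 + z^5) has coefficients 1,1,1,1,1,1,0 for degrees 0…6.
Finally multiplying by (1 + z + z^2 + z^3 + z^4 + z^5), the product of all factors after the first has coefficients 1,2,3,4,5,6,5 for degrees 0…6.
[z^6] = 1·5 + 3·4 + 3·1 = 20.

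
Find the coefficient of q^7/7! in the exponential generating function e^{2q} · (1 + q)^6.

261536

The EGF product rule gives c_7 = Σ_{k_1+k_2=7} C(7; k_1,k_2) · ∏ g_i(k_i), where e^{2q} gives (2)^k; (1+q)^6 gives the falling factorial (6)_k.
g_1(k) for k = 0…7: 1, 2, 4, 8, 16, 32, 64, 128.
g_2(k) for k = 0…7: 1, 6, 30, 120, 360, 720, 720, 0.
c_7 = Σ_k C(7,k)·g_1(k)·g_2(7−k) = 7·2·720 + 21·4·720 + 35·8·360 + 35·16·120 + 21·32·30 + 7·64·6 + 1·128·1 = 10080 + 60480 + 100800 + 67200 + 20160 + 2688 + 128 = 261536.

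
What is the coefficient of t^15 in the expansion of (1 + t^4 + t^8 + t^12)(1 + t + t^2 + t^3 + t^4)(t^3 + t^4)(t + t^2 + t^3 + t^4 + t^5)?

(1 + t^4 + t^8 + t^12) has coefficients 1,0,0,0,1,0,0,0,1,0,0,0,1 for degrees 0…12.
(1 + t + t^2 + t^3 + t^4) has coefficients 1,1,1,1,1,0,0,0,0,0,0,0,0,0,0,0 for degrees 0…15.
Multiplying by (t^3 + t^4) gives running coefficients 0,0,0,1,2,2,2,2,1,0,0,0,0,0,0,0 for degrees 0…15.
Finally multiplying by (t + t^2 + t^3 + t^4 + t^5), the product of all factors after the first has coefficients 0,0,0,0,1,3,5,7,9,9,7,5,3,1,0,0 for degrees 0…15.
[t^15] = 1·0 + 1·5 + 1·7 + 1·0 = 12.

12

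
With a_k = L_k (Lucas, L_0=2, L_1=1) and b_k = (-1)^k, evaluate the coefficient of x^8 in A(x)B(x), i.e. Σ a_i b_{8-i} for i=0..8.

32

Write out a_i and b_{8-i} for i = 0,…,8 and sum the products.
Σ = 2·1 + 1·(-1) + 3·1 + 4·(-1) + 7·1 + 11·(-1) + 18·1 + 29·(-1) + 47·1 = 32.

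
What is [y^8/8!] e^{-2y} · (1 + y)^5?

4096

The EGF product rule gives c_8 = Σ_{k_1+k_2=8} C(8; k_1,k_2) · ∏ g_i(k_i), where e^{-2y} gives (-2)^k; (1+y)^5 gives the falling factorial (5)_k.
g_1(k) for k = 0…8: 1, -2, 4, -8, 16, -32, 64, -128, 256.
g_2(k) for k = 0…8: 1, 5, 20, 60, 120, 120, 0, 0, 0.
c_8 = Σ_k C(8,k)·g_1(k)·g_2(8−k) = 56·(-8)·120 + 70·16·120 + 56·(-32)·60 + 28·64·20 + 8·(-128)·5 + 1·256·1 = −53760 + 134400 − 107520 + 35840 − 5120 + 256 = 4096.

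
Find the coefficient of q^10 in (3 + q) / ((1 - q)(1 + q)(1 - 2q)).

Partial fractions give a closed form: a_n = (-2)·1^n + (1/3)·(-1)^n + (14/3)·2^n.
At n = 10: a_10 = 4777.

4777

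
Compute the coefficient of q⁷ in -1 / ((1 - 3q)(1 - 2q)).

Partial fractions give a closed form: a_n = (-3)·3^n + (2)·2^n.
At n = 7: a_7 = -6305.

-6305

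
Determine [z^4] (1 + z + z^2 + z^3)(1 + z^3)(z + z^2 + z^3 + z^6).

4

(1 + z + z^2 + z^3) has coefficients 1,1,1,1 for degrees 0…3.
(1 + z^3) has coefficients 1,0,0,1,0 for degrees 0…4.
Finally multiplying by (z + z^2 + z^3 + z^6), the product of all factors after the first has coefficients 0,1,1,1,1 for degrees 0…4.
[z^4] = 1·1 + 1·1 + 1·1 + 1·1 = 4.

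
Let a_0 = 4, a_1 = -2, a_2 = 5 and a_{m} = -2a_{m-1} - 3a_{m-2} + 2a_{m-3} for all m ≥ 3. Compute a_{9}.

-508

The ordinary generating function has denominator 1 + 2x + 3x^2 - 2x^3.
Iterating the recurrence: a_0,…,a_{9} = 4, -2, 5, 4, -27, 52, -15, -180, 509, -508.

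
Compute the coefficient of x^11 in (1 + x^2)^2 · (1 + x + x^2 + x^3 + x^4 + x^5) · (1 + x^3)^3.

(1 + x^2)^2 has coefficients 1,0,2,0,1 for degrees 0…4.
(1 + x + x^2 + x^3 + x^4 + x^5) has coefficients 1,1,1,1,1,1,0,0,0,0,0,0 for degrees 0…11.
Finally multiplying by (1 + x^3)^3, the product of all factors after the first has coefficients 1,1,1,4,4,4,6,6,6,4,4,4 for degrees 0…11.
[x^11] = 1·4 + 2·4 + 1·6 = 18.

18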